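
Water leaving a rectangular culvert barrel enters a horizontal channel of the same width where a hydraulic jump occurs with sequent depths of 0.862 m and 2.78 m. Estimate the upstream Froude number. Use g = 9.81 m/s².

Fr₁ = 2.61

For a rectangular channel the momentum equation gives q² = ½·g·y₁·y₂·(y₁ + y₂) = ½×9.81×0.862×2.78×3.64 = 42.8.
q = √42.8 = 6.54 m²/s.
V₁ = q/y₁ = 7.59 m/s; Fr₁ = V₁/√(g·y₁) = 2.61.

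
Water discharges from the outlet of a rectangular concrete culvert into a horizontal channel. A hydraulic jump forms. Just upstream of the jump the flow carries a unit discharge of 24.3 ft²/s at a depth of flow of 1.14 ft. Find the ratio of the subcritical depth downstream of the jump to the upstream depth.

V₁ = q/y₁ = 24.3/1.14 = 21.3 ft/s. Fr₁ = V₁/√(g·y₁) = 21.3/√(32.2×1.14) = 3.52.
Conjugate-depth relation: y₂/y₁ = ½[√(1 + 8Fr₁²) − 1] = ½[√100.0 − 1] = 4.50.

y₂/y₁ = 4.50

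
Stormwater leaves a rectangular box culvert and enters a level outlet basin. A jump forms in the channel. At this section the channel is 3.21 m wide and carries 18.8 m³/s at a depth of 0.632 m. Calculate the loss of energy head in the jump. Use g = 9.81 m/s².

q = Q/b = 18.8/3.21 = 5.86 m²/s; V₁ = q/y₁ = 9.27 m/s. Fr₁ = V₁/√(g·y₁) = 3.72.
Bélanger equation: y₂/y₁ = ½[√(1 + 8Fr₁²) − 1] = ½[√111.8 − 1] = 4.79.
y₂ = 4.79 × 0.632 = 3.03 m.
Head loss: ΔE = (y₂ − y₁)³/(4y₁y₂) = (3.03 − 0.632)³/(4×0.632×3.03) = 13.7/7.65 = 1.79 m.

ΔE = 1.79 m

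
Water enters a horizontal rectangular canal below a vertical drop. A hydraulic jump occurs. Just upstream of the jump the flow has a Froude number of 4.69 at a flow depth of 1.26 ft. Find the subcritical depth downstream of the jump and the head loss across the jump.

y₂ = 7.75 ft; ΔE = 7.00 ft

Fr₁ = 4.69 (given).
Conjugate-depth relation: y₂/y₁ = ½[√(1 + 8Fr₁²) − 1] = ½[√177.0 − 1] = 6.15.
y₂ = 6.15 × 1.26 = 7.75 ft.
Head loss: ΔE = (y₂ − y₁)³/(4y₁y₂) = (7.75 − 1.26)³/(4×1.26×7.75) = 273/39.1 = 7.00 ft.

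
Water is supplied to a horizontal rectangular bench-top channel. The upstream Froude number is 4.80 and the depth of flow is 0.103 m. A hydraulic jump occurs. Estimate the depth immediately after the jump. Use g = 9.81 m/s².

y₂ = 0.650 m

Fr₁ = 4.80 (given).
Bélanger equation: y₂/y₁ = ½[√(1 + 8Fr₁²) − 1] = ½[√185.3 − 1] = 6.31.
y₂ = 6.31 × 0.103 = 0.650 m.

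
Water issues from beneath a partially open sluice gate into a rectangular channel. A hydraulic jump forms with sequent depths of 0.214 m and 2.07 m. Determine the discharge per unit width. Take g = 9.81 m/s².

For a rectangular channel the momentum equation gives q² = ½·g·y₁·y₂·(y₁ + y₂) = ½×9.81×0.214×2.07×2.28 = 4.96.
q = √4.96 = 2.23 m²/s.

q = 2.23 m²/s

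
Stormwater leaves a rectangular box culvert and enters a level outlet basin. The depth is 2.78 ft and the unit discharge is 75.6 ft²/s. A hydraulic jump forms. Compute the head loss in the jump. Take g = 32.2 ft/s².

ΔE = 3.38 ft

V₁ = q/y₁ = 75.6/2.78 = 27.2 ft/s. Fr₁ = V₁/√(g·y₁) = 27.2/√(32.2×2.78) = 2.87.
By Bélanger, y₂/y₁ = ½[√(1 + 8Fr₁²) − 1] = ½[√67.09 − 1] = 3.60.
y₂ = 3.60 × 2.78 = 10.00 ft.
V₂ = q/y₂ = 75.6/10.00 = 7.56 ft/s. E₁ = y₁ + V₁²/2g = 14.3 ft; E₂ = y₂ + V₂²/2g = 10.9 ft. ΔE = E₁ − E₂ = 3.38 ft.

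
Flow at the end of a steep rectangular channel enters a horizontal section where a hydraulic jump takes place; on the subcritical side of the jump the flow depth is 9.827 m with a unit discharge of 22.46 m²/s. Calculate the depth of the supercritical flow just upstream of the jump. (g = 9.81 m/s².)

y₁ = 0.9694 m

V₂ = q/y₂ = 22.46/9.827 = 2.286 m/s; Fr₂ = V₂/√(g·y₂) = 0.2328.
The Bélanger relation is symmetric: y₁/y₂ = ½[√(1 + 8Fr₂²) − 1] = ½[√1.4335 − 1] = 0.09864.
y₁ = 0.09864 × 9.827 = 0.9694 m.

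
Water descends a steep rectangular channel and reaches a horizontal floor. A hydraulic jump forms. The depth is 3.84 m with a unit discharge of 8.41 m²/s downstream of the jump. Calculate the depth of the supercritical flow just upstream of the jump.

V₂ = q/y₂ = 8.41/3.84 = 2.19 m/s; Fr₂ = V₂/√(g·y₂) = 0.357.
The Bélanger relation is symmetric: y₁/y₂ = ½[√(1 + 8Fr₂²) − 1] = ½[√2.019 − 1] = 0.210.
y₁ = 0.210 × 3.84 = 0.808 m.

y₁ = 0.808 m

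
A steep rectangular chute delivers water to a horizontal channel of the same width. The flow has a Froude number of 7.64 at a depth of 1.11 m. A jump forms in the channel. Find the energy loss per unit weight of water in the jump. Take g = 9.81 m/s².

ΔE = 21.7 m

Fr₁ = 7.64 (given).
From the momentum equation for a rectangular channel, y₂/y₁ = ½[√(1 + 8Fr₁²) − 1] = ½[√468.0 − 1] = 10.3.
y₂ = 10.3 × 1.11 = 11.5 m.
V₁ = Fr₁·√(g·y₁) = 7.64×√(9.81×1.11) = 25.2 m/s; q = V₁·y₁ = 28.0 m²/s. V₂ = q/y₂ = 28.0/11.5 = 2.44 m/s. E₁ = y₁ + V₁²/2g = 33.5 m; E₂ = y₂ + V₂²/2g = 11.8 m. ΔE = E₁ − E₂ = 21.7 m.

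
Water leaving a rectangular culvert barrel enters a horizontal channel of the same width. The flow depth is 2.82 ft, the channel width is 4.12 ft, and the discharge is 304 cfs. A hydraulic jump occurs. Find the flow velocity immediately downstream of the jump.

q = Q/b = 304/4.12 = 73.8 ft²/s; V₁ = q/y₁ = 26.2 ft/s. Fr₁ = V₁/√(g·y₁) = 2.75.
Bélanger equation: y₂/y₁ = ½[√(1 + 8Fr₁²) − 1] = ½[√61.32 − 1] = 3.42.
y₂ = 3.42 × 2.82 = 9.63 ft.
V₂ = q/y₂ = 73.8/9.63 = 7.66 ft/s.

V₂ = 7.66 ft/s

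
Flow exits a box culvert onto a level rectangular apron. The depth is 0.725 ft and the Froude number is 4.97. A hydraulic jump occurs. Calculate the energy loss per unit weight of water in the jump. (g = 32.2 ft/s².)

ΔE = 4.72 ft

Fr₁ = 4.97 (given).
By Bélanger, y₂/y₁ = ½[√(1 + 8Fr₁²) − 1] = ½[√198.6 − 1] = 6.55.
y₂ = 6.55 × 0.725 = 4.75 ft.
V₁ = Fr₁·√(g·y₁) = 4.97×√(32.2×0.725) = 24.0 ft/s; q = V₁·y₁ = 17.4 ft²/s. V₂ = q/y₂ = 17.4/4.75 = 3.67 ft/s. E₁ = y₁ + V₁²/2g = 9.68 ft; E₂ = y₂ + V₂²/2g = 4.96 ft. ΔE = E₁ − E₂ = 4.72 ft.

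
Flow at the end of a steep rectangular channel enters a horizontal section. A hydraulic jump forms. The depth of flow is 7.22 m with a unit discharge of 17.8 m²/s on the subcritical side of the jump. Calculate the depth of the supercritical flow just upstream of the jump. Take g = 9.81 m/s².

y₁ = 1.08 m

V₂ = q/y₂ = 17.8/7.22 = 2.47 m/s; Fr₂ = V₂/√(g·y₂) = 0.293.
From the momentum equation (using Fr₂), y₁/y₂ = ½[√(1 + 8Fr₂²) − 1] = ½[√1.687 − 1] = 0.149.
y₁ = 0.149 × 7.22 = 1.08 m.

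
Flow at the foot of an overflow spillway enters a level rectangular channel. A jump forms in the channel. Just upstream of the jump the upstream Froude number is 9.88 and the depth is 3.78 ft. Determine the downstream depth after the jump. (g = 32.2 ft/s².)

Fr₁ = 9.88 (given).
Bélanger equation: y₂/y₁ = ½[√(1 + 8Fr₁²) − 1] = ½[√781.9 − 1] = 13.5.
y₂ = 13.5 × 3.78 = 51.0 ft.

y₂ = 51.0 ft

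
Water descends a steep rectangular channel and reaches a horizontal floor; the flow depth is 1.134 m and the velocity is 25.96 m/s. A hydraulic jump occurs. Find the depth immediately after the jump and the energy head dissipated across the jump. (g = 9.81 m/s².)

y₂ = 11.93 m; ΔE = 23.24 m

Fr₁ = V₁/√(g·y₁) = 25.96/√(9.81×1.134) = 7.783.
From the momentum equation for a rectangular channel, y₂/y₁ = ½[√(1 + 8Fr₁²) − 1] = ½[√485.64 − 1] = 10.52.
y₂ = 10.52 × 1.134 = 11.93 m.
q = V₁·y₁ = 25.96 × 1.134 = 29.44 m²/s. V₂ = q/y₂ = 29.44/11.93 = 2.468 m/s. E₁ = y₁ + V₁²/2g = 35.48 m; E₂ = y₂ + V₂²/2g = 12.24 m. ΔE = E₁ − E₂ = 23.24 m.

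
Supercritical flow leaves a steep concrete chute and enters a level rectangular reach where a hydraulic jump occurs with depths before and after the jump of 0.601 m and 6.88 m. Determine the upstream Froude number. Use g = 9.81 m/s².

For a rectangular channel the momentum equation gives q² = ½·g·y₁·y₂·(y₁ + y₂) = ½×9.81×0.601×6.88×7.48 = 152.
q = √152 = 12.3 m²/s.
V₁ = q/y₁ = 20.5 m/s; Fr₁ = V₁/√(g·y₁) = 8.44.

Fr₁ = 8.44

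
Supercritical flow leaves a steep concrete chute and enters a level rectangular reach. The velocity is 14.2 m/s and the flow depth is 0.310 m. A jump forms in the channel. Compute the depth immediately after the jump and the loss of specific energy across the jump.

Fr₁ = V₁/√(g·y₁) = 14.2/√(9.81×0.310) = 8.14.
From the momentum equation for a rectangular channel, y₂/y₁ = ½[√(1 + 8Fr₁²) − 1] = ½[√531.4 − 1] = 11.0.
y₂ = 11.0 × 0.310 = 3.42 m.
q = V₁·y₁ = 14.2 × 0.310 = 4.40 m²/s. V₂ = q/y₂ = 4.40/3.42 = 1.29 m/s. E₁ = y₁ + V₁²/2g = 10.6 m; E₂ = y₂ + V₂²/2g = 3.50 m. ΔE = E₁ − E₂ = 7.08 m.

y₂ = 3.42 m; ΔE = 7.08 m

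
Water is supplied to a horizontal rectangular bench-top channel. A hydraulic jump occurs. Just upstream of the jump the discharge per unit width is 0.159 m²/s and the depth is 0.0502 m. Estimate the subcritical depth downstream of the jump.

y₂ = 0.296 m

V₁ = q/y₁ = 0.159/0.0502 = 3.17 m/s. Fr₁ = V₁/√(g·y₁) = 3.17/√(9.81×0.0502) = 4.51.
From the momentum equation for a rectangular channel, y₂/y₁ = ½[√(1 + 8Fr₁²) − 1] = ½[√164.0 − 1] = 5.90.
y₂ = 5.90 × 0.0502 = 0.296 m.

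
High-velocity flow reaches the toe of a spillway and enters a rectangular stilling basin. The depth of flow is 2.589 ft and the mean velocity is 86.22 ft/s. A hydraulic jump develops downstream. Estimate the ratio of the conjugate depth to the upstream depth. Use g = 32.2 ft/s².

Fr₁ = V₁/√(g·y₁) = 86.22/√(32.2×2.589) = 9.443.
Bélanger equation: y₂/y₁ = ½[√(1 + 8Fr₁²) − 1] = ½[√714.38 − 1] = 12.86.

y₂/y₁ = 12.86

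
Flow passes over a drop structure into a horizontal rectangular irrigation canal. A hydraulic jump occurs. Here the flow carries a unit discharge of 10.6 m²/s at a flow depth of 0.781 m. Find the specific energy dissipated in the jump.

V₁ = q/y₁ = 10.6/0.781 = 13.6 m/s. Fr₁ = V₁/√(g·y₁) = 13.6/√(9.81×0.781) = 4.90.
Sequent-depth ratio: y₂/y₁ = ½[√(1 + 8Fr₁²) − 1] = ½[√193.3 − 1] = 6.45.
y₂ = 6.45 × 0.781 = 5.04 m.
V₂ = q/y₂ = 10.6/5.04 = 2.10 m/s. E₁ = y₁ + V₁²/2g = 10.2 m; E₂ = y₂ + V₂²/2g = 5.26 m. ΔE = E₁ − E₂ = 4.90 m.

ΔE = 4.90 m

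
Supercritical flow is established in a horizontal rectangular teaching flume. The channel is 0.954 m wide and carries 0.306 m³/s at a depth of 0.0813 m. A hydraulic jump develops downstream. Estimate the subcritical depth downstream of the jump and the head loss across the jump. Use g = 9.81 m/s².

q = Q/b = 0.306/0.954 = 0.321 m²/s; V₁ = q/y₁ = 3.95 m/s. Fr₁ = V₁/√(g·y₁) = 4.42.
Conjugate-depth relation: y₂/y₁ = ½[√(1 + 8Fr₁²) − 1] = ½[√157.1 − 1] = 5.77.
y₂ = 5.77 × 0.0813 = 0.469 m.
Head loss: ΔE = (y₂ − y₁)³/(4y₁y₂) = (0.469 − 0.0813)³/(4×0.0813×0.469) = 0.0582/0.152 = 0.382 m.

y₂ = 0.469 m; ΔE = 0.382 m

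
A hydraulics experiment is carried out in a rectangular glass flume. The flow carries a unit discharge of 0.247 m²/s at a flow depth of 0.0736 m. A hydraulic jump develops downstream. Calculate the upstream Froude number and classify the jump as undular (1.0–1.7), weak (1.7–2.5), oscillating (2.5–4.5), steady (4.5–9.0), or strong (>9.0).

Fr₁ = 3.95; oscillating jump

V₁ = q/y₁ = 0.247/0.0736 = 3.36 m/s. Fr₁ = V₁/√(g·y₁) = 3.36/√(9.81×0.0736) = 3.95.
Fr₁ = 3.95 lies in the oscillating range.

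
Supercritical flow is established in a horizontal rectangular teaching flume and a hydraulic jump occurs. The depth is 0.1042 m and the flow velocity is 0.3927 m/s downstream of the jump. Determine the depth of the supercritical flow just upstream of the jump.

Fr₂ = V₂/√(g·y₂) = 0.3927/√(9.81×0.1042) = 0.3884.
The Bélanger relation is symmetric: y₁/y₂ = ½[√(1 + 8Fr₂²) − 1] = ½[√2.2069 − 1] = 0.2428.
y₁ = 0.2428 × 0.1042 = 0.02530 m.

y₁ = 0.02530 m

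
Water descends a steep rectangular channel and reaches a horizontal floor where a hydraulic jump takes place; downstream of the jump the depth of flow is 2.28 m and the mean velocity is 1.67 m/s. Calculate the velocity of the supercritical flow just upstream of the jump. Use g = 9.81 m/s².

V₁ = 8.08 m/s

Fr₂ = V₂/√(g·y₂) = 1.67/√(9.81×2.28) = 0.353.
The Bélanger relation is symmetric: y₁/y₂ = ½[√(1 + 8Fr₂²) − 1] = ½[√1.998 − 1] = 0.207.
y₁ = 0.207 × 2.28 = 0.471 m.
V₁ = q/y₁ = 3.81/0.471 = 8.08 m/s.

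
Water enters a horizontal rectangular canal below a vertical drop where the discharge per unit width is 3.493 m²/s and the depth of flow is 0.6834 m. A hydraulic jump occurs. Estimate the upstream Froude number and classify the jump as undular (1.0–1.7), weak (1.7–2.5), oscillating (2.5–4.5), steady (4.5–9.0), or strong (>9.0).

V₁ = q/y₁ = 3.493/0.6834 = 5.111 m/s. Fr₁ = V₁/√(g·y₁) = 5.111/√(9.81×0.6834) = 1.974.
Fr₁ = 1.974 lies in the weak range.

Fr₁ = 1.974; weak jump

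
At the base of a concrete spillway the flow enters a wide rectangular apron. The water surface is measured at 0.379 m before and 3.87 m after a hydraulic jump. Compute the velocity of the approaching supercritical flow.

For a rectangular channel the momentum equation gives q² = ½·g·y₁·y₂·(y₁ + y₂) = ½×9.81×0.379×3.87×4.25 = 30.6.
q = √30.6 = 5.53 m²/s.
V₁ = q/y₁ = 5.53/0.379 = 14.6 m/s.

V₁ = 14.6 m/s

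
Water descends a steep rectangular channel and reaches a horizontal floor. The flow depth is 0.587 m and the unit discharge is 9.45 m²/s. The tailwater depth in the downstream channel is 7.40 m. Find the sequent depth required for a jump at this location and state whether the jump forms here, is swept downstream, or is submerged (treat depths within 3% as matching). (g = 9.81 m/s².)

y₂ = 5.28 m; the jump is submerged

V₁ = q/y₁ = 9.45/0.587 = 16.1 m/s. Fr₁ = V₁/√(g·y₁) = 16.1/√(9.81×0.587) = 6.71.
Bélanger equation: y₂/y₁ = ½[√(1 + 8Fr₁²) − 1] = ½[√361.1 − 1] = 9.00.
y₂ = 9.00 × 0.587 = 5.28 m.
Tailwater y_tw = 7.40 m: y_tw > y₂, so the jump is submerged.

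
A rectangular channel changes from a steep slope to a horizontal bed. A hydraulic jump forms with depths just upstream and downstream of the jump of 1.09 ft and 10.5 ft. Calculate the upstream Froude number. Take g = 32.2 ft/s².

Fr₁ = 7.16

For a rectangular channel the momentum equation gives q² = ½·g·y₁·y₂·(y₁ + y₂) = ½×32.2×1.09×10.5×11.6 = 2136.
q = √2136 = 46.2 ft²/s.
V₁ = q/y₁ = 42.4 ft/s; Fr₁ = V₁/√(g·y₁) = 7.16.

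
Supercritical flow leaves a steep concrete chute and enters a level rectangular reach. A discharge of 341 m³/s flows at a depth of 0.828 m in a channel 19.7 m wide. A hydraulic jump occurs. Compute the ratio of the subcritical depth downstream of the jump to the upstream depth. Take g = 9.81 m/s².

y₂/y₁ = 9.89

q = Q/b = 341/19.7 = 17.3 m²/s; V₁ = q/y₁ = 20.9 m/s. Fr₁ = V₁/√(g·y₁) = 7.34.
Conjugate-depth relation: y₂/y₁ = ½[√(1 + 8Fr₁²) − 1] = ½[√431.4 − 1] = 9.89.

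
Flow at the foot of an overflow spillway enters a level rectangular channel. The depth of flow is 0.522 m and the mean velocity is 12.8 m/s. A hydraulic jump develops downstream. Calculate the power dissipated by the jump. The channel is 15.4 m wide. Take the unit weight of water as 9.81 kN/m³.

Fr₁ = V₁/√(g·y₁) = 12.8/√(9.81×0.522) = 5.66.
From the momentum equation for a rectangular channel, y₂/y₁ = ½[√(1 + 8Fr₁²) − 1] = ½[√257.0 − 1] = 7.51.
y₂ = 7.51 × 0.522 = 3.92 m.
q = V₁·y₁ = 12.8 × 0.522 = 6.68 m²/s. V₂ = q/y₂ = 6.68/3.92 = 1.70 m/s. E₁ = y₁ + V₁²/2g = 8.87 m; E₂ = y₂ + V₂²/2g = 4.07 m. ΔE = E₁ − E₂ = 4.80 m.
Q = q·b = 6.68 × 15.4 = 103 m³/s. P = γ·Q·ΔE = 9.81 × 103 × 4.80 = 4847 kW.

P = 4847 kW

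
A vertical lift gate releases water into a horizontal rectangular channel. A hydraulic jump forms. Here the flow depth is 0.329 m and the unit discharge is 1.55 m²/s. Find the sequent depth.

y₂ = 1.07 m

V₁ = q/y₁ = 1.55/0.329 = 4.71 m/s. Fr₁ = V₁/√(g·y₁) = 4.71/√(9.81×0.329) = 2.62.
Conjugate-depth relation: y₂/y₁ = ½[√(1 + 8Fr₁²) − 1] = ½[√56.02 − 1] = 3.24.
y₂ = 3.24 × 0.329 = 1.07 m.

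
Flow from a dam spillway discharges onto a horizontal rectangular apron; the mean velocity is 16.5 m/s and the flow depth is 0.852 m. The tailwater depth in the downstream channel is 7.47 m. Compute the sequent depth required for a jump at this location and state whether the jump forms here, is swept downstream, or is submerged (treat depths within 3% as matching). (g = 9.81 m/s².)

y₂ = 6.46 m; the jump is submerged

Fr₁ = V₁/√(g·y₁) = 16.5/√(9.81×0.852) = 5.71.
By Bélanger, y₂/y₁ = ½[√(1 + 8Fr₁²) − 1] = ½[√261.6 − 1] = 7.59.
y₂ = 7.59 × 0.852 = 6.46 m.
Tailwater y_tw = 7.47 m: y_tw > y₂, so the jump is submerged.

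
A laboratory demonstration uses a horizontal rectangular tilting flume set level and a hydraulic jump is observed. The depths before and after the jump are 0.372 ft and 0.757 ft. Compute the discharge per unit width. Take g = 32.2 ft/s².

q = 2.26 ft²/s

For a rectangular channel the momentum equation gives q² = ½·g·y₁·y₂·(y₁ + y₂) = ½×32.2×0.372×0.757×1.13 = 5.12.
q = √5.12 = 2.26 ft²/s.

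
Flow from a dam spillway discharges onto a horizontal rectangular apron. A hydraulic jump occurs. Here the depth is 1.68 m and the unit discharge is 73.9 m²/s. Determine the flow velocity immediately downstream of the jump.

V₂ = 2.97 m/s

V₁ = q/y₁ = 73.9/1.68 = 44.0 m/s. Fr₁ = V₁/√(g·y₁) = 44.0/√(9.81×1.68) = 10.8.
Bélanger equation: y₂/y₁ = ½[√(1 + 8Fr₁²) − 1] = ½[√940.3 − 1] = 14.8.
y₂ = 14.8 × 1.68 = 24.9 m.
V₂ = q/y₂ = 73.9/24.9 = 2.97 m/s.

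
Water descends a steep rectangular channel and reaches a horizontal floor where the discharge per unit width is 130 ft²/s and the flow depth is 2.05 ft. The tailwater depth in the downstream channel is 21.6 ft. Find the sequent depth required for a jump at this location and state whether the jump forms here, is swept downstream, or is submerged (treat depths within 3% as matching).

V₁ = q/y₁ = 130/2.05 = 63.4 ft/s. Fr₁ = V₁/√(g·y₁) = 63.4/√(32.2×2.05) = 7.81.
From the momentum equation for a rectangular channel, y₂/y₁ = ½[√(1 + 8Fr₁²) − 1] = ½[√488.4 − 1] = 10.5.
y₂ = 10.5 × 2.05 = 21.6 ft.
Tailwater y_tw = 21.6 ft: y_tw ≈ y₂, so the jump forms here.

y₂ = 21.6 ft; the jump forms here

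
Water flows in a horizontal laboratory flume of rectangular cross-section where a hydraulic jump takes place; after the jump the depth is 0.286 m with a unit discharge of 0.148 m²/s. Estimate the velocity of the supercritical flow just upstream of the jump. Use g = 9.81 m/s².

V₂ = q/y₂ = 0.148/0.286 = 0.517 m/s; Fr₂ = V₂/√(g·y₂) = 0.309.
Applying the sequent-depth relation in reverse, y₁/y₂ = ½[√(1 + 8Fr₂²) − 1] = ½[√1.764 − 1] = 0.164.
y₁ = 0.164 × 0.286 = 0.0469 m.
V₁ = q/y₁ = 0.148/0.0469 = 3.16 m/s.

V₁ = 3.16 m/s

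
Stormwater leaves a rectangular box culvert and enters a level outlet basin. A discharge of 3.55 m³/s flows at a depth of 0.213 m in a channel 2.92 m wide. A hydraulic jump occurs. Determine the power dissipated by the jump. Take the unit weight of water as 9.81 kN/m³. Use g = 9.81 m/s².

P = 25.1 kW

q = Q/b = 3.55/2.92 = 1.22 m²/s; V₁ = q/y₁ = 5.71 m/s. Fr₁ = V₁/√(g·y₁) = 3.95.
By Bélanger, y₂/y₁ = ½[√(1 + 8Fr₁²) − 1] = ½[√125.7 − 1] = 5.11.
y₂ = 5.11 × 0.213 = 1.09 m.
V₂ = q/y₂ = 1.22/1.09 = 1.12 m/s. E₁ = y₁ + V₁²/2g = 1.87 m; E₂ = y₂ + V₂²/2g = 1.15 m. ΔE = E₁ − E₂ = 0.722 m.
P = γ·Q·ΔE = 9.81 × 3.55 × 0.722 = 25.1 kW.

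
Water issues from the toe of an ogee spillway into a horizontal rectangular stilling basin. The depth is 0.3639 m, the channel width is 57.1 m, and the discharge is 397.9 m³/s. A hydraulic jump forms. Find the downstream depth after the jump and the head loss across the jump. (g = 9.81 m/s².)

y₂ = 5.037 m; ΔE = 13.92 m

q = Q/b = 397.9/57.1 = 6.968 m²/s; V₁ = q/y₁ = 19.15 m/s. Fr₁ = V₁/√(g·y₁) = 10.14.
Bélanger equation: y₂/y₁ = ½[√(1 + 8Fr₁²) − 1] = ½[√822.77 − 1] = 13.84.
y₂ = 13.84 × 0.3639 = 5.037 m.
Head loss: ΔE = (y₂ − y₁)³/(4y₁y₂) = (5.037 − 0.3639)³/(4×0.3639×5.037) = 102.1/7.332 = 13.92 m.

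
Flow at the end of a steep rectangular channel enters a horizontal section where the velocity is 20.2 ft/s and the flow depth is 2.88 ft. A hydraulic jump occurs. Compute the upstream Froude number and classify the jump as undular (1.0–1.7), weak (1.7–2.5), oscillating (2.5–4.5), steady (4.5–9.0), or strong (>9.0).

Fr₁ = V₁/√(g·y₁) = 20.2/√(32.2×2.88) = 2.10.
Fr₁ = 2.10 lies in the weak range.

Fr₁ = 2.10; weak jump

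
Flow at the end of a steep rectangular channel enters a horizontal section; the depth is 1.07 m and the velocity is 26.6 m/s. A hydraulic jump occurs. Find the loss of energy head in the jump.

ΔE = 24.9 m

Fr₁ = V₁/√(g·y₁) = 26.6/√(9.81×1.07) = 8.21.
Bélanger equation: y₂/y₁ = ½[√(1 + 8Fr₁²) − 1] = ½[√540.3 − 1] = 11.1.
y₂ = 11.1 × 1.07 = 11.9 m.
Head loss: ΔE = (y₂ − y₁)³/(4y₁y₂) = (11.9 − 1.07)³/(4×1.07×11.9) = 1270/50.9 = 24.9 m.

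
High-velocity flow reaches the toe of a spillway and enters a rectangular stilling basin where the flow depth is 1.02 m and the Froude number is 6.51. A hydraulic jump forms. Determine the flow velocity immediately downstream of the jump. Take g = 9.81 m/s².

V₂ = 2.36 m/s

Fr₁ = 6.51 (given).
Bélanger equation: y₂/y₁ = ½[√(1 + 8Fr₁²) − 1] = ½[√340.0 − 1] = 8.72.
y₂ = 8.72 × 1.02 = 8.89 m.
V₁ = Fr₁·√(g·y₁) = 6.51×√(9.81×1.02) = 20.6 m/s; q = V₁·y₁ = 21.0 m²/s.
V₂ = q/y₂ = 21.0/8.89 = 2.36 m/s.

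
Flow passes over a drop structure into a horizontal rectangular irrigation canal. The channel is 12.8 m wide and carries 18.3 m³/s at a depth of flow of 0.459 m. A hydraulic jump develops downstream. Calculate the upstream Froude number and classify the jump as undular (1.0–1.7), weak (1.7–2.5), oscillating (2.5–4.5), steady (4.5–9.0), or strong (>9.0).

Fr₁ = 1.47; undular jump

q = Q/b = 18.3/12.8 = 1.43 m²/s; V₁ = q/y₁ = 3.11 m/s. Fr₁ = V₁/√(g·y₁) = 1.47.
Fr₁ = 1.47 lies in the undular range.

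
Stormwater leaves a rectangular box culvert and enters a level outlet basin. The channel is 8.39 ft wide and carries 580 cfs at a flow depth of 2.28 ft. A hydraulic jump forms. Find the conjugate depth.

q = Q/b = 580/8.39 = 69.1 ft²/s; V₁ = q/y₁ = 30.3 ft/s. Fr₁ = V₁/√(g·y₁) = 3.54.
Bélanger equation: y₂/y₁ = ½[√(1 + 8Fr₁²) − 1] = ½[√101.2 − 1] = 4.53.
y₂ = 4.53 × 2.28 = 10.3 ft.

y₂ = 10.3 ft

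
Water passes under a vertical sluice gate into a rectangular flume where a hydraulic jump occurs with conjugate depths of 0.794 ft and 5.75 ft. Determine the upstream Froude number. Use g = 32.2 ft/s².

Fr₁ = 5.46

For a rectangular channel the momentum equation gives q² = ½·g·y₁·y₂·(y₁ + y₂) = ½×32.2×0.794×5.75×6.54 = 481.
q = √481 = 21.9 ft²/s.
V₁ = q/y₁ = 27.6 ft/s; Fr₁ = V₁/√(g·y₁) = 5.46.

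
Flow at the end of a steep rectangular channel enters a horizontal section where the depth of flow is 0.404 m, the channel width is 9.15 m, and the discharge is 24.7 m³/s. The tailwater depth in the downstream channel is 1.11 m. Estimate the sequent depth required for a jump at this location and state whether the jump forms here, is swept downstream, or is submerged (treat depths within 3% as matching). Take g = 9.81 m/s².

y₂ = 1.73 m; the jump is swept downstream

q = Q/b = 24.7/9.15 = 2.70 m²/s; V₁ = q/y₁ = 6.68 m/s. Fr₁ = V₁/√(g·y₁) = 3.36.
By Bélanger, y₂/y₁ = ½[√(1 + 8Fr₁²) − 1] = ½[√91.12 − 1] = 4.27.
y₂ = 4.27 × 0.404 = 1.73 m.
Tailwater y_tw = 1.11 m: y_tw < y₂, so the jump is swept downstream.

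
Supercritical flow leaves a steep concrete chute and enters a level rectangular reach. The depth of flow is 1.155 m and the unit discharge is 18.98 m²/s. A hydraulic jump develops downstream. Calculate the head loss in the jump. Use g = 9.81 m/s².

V₁ = q/y₁ = 18.98/1.155 = 16.43 m/s. Fr₁ = V₁/√(g·y₁) = 16.43/√(9.81×1.155) = 4.882.
From the momentum equation for a rectangular channel, y₂/y₁ = ½[√(1 + 8Fr₁²) − 1] = ½[√191.66 − 1] = 6.422.
y₂ = 6.422 × 1.155 = 7.418 m.
Head loss: ΔE = (y₂ − y₁)³/(4y₁y₂) = (7.418 − 1.155)³/(4×1.155×7.418) = 245.6/34.27 = 7.167 m.

ΔE = 7.167 m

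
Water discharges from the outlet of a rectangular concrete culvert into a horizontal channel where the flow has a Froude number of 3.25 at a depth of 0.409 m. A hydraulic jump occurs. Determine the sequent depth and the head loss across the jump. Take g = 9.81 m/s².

Fr₁ = 3.25 (given).
Bélanger equation: y₂/y₁ = ½[√(1 + 8Fr₁²) − 1] = ½[√85.50 − 1] = 4.12.
y₂ = 4.12 × 0.409 = 1.69 m.
Head loss: ΔE = (y₂ − y₁)³/(4y₁y₂) = (1.69 − 0.409)³/(4×0.409×1.69) = 2.08/2.76 = 0.756 m.

y₂ = 1.69 m; ΔE = 0.756 m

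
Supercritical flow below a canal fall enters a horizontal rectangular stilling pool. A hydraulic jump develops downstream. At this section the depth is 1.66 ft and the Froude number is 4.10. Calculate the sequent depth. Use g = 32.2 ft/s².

Fr₁ = 4.10 (given).
By Bélanger, y₂/y₁ = ½[√(1 + 8Fr₁²) − 1] = ½[√135.5 − 1] = 5.32.
y₂ = 5.32 × 1.66 = 8.83 ft.

y₂ = 8.83 ft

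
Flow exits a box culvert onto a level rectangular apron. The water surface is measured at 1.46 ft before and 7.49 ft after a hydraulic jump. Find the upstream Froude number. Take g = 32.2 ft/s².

For a rectangular channel the momentum equation gives q² = ½·g·y₁·y₂·(y₁ + y₂) = ½×32.2×1.46×7.49×8.95 = 1576.
q = √1576 = 39.7 ft²/s.
V₁ = q/y₁ = 27.2 ft/s; Fr₁ = V₁/√(g·y₁) = 3.97.

Fr₁ = 3.97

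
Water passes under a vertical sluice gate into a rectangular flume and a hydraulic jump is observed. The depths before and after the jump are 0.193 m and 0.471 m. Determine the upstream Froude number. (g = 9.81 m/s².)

For a rectangular channel the momentum equation gives q² = ½·g·y₁·y₂·(y₁ + y₂) = ½×9.81×0.193×0.471×0.664 = 0.296.
q = √0.296 = 0.544 m²/s.
V₁ = q/y₁ = 2.82 m/s; Fr₁ = V₁/√(g·y₁) = 2.05.

Fr₁ = 2.05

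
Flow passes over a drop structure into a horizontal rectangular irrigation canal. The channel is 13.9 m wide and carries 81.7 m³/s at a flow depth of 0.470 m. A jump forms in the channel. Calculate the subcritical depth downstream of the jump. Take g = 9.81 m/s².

q = Q/b = 81.7/13.9 = 5.88 m²/s; V₁ = q/y₁ = 12.5 m/s. Fr₁ = V₁/√(g·y₁) = 5.82.
Bélanger equation: y₂/y₁ = ½[√(1 + 8Fr₁²) − 1] = ½[√272.4 − 1] = 7.75.
y₂ = 7.75 × 0.470 = 3.64 m.

y₂ = 3.64 m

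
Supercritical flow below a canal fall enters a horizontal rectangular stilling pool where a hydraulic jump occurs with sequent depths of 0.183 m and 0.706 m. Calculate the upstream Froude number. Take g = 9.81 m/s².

Fr₁ = 3.06

For a rectangular channel the momentum equation gives q² = ½·g·y₁·y₂·(y₁ + y₂) = ½×9.81×0.183×0.706×0.889 = 0.563.
q = √0.563 = 0.751 m²/s.
V₁ = q/y₁ = 4.10 m/s; Fr₁ = V₁/√(g·y₁) = 3.06.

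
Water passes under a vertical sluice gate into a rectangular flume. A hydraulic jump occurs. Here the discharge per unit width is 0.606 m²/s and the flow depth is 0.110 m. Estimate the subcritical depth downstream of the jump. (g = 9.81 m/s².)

y₂ = 0.772 m

V₁ = q/y₁ = 0.606/0.110 = 5.51 m/s. Fr₁ = V₁/√(g·y₁) = 5.51/√(9.81×0.110) = 5.30.
Sequent-depth ratio: y₂/y₁ = ½[√(1 + 8Fr₁²) − 1] = ½[√226.0 − 1] = 7.02.
y₂ = 7.02 × 0.110 = 0.772 m.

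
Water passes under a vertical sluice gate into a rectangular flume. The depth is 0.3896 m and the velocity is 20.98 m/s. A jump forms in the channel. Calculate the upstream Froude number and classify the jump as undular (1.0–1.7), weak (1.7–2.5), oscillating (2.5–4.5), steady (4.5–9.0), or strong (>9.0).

Fr₁ = V₁/√(g·y₁) = 20.98/√(9.81×0.3896) = 10.73.
Fr₁ = 10.73 lies in the strong range.

Fr₁ = 10.73; strong jump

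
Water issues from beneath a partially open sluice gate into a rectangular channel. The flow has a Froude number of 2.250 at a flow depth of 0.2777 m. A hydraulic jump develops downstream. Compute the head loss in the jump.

Fr₁ = 2.250 (given).
By Bélanger, y₂/y₁ = ½[√(1 + 8Fr₁²) − 1] = ½[√41.500 − 1] = 2.721.
y₂ = 2.721 × 0.2777 = 0.7556 m.
Head loss: ΔE = (y₂ − y₁)³/(4y₁y₂) = (0.7556 − 0.2777)³/(4×0.2777×0.7556) = 0.1092/0.8394 = 0.1301 m.

ΔE = 0.1301 m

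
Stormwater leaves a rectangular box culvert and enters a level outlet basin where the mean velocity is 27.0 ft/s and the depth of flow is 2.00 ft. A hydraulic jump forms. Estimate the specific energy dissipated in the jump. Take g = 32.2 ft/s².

Fr₁ = V₁/√(g·y₁) = 27.0/√(32.2×2.00) = 3.36.
Bélanger equation: y₂/y₁ = ½[√(1 + 8Fr₁²) − 1] = ½[√91.56 − 1] = 4.28.
y₂ = 4.28 × 2.00 = 8.57 ft.
Head loss: ΔE = (y₂ − y₁)³/(4y₁y₂) = (8.57 − 2.00)³/(4×2.00×8.57) = 283/68.5 = 4.13 ft.

ΔE = 4.13 ft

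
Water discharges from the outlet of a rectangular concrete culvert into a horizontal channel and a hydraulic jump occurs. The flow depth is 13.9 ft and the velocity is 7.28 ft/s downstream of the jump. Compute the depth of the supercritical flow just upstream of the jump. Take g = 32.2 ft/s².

Fr₂ = V₂/√(g·y₂) = 7.28/√(32.2×13.9) = 0.344.
From the momentum equation (using Fr₂), y₁/y₂ = ½[√(1 + 8Fr₂²) − 1] = ½[√1.947 − 1] = 0.198.
y₁ = 0.198 × 13.9 = 2.75 ft.

y₁ = 2.75 ft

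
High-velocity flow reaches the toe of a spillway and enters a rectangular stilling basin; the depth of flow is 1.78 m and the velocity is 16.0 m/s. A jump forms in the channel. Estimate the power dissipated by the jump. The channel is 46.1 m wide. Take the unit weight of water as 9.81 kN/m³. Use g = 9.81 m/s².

Fr₁ = V₁/√(g·y₁) = 16.0/√(9.81×1.78) = 3.83.
Bélanger equation: y₂/y₁ = ½[√(1 + 8Fr₁²) − 1] = ½[√118.3 − 1] = 4.94.
y₂ = 4.94 × 1.78 = 8.79 m.
Head loss: ΔE = (y₂ − y₁)³/(4y₁y₂) = (8.79 − 1.78)³/(4×1.78×8.79) = 344/62.6 = 5.50 m.
q = V₁·y₁ = 16.0 × 1.78 = 28.5 m²/s. Q = q·b = 28.5 × 46.1 = 1313 m³/s. P = γ·Q·ΔE = 9.81 × 1313 × 5.50 = 70881 kW.

P = 70881 kW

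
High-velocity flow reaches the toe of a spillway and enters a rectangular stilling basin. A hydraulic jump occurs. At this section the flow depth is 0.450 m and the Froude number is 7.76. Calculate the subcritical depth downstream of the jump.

Fr₁ = 7.76 (given).
By Bélanger, y₂/y₁ = ½[√(1 + 8Fr₁²) − 1] = ½[√482.7 − 1] = 10.5.
y₂ = 10.5 × 0.450 = 4.72 m.

y₂ = 4.72 m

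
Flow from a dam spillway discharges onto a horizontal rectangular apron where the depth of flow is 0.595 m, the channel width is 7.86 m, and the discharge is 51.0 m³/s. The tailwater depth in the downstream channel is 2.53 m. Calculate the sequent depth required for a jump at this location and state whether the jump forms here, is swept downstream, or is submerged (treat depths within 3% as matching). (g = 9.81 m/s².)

y₂ = 3.51 m; the jump is swept downstream

q = Q/b = 51.0/7.86 = 6.49 m²/s; V₁ = q/y₁ = 10.9 m/s. Fr₁ = V₁/√(g·y₁) = 4.51.
From the momentum equation for a rectangular channel, y₂/y₁ = ½[√(1 + 8Fr₁²) − 1] = ½[√164.0 − 1] = 5.90.
y₂ = 5.90 × 0.595 = 3.51 m.
Tailwater y_tw = 2.53 m: y_tw < y₂, so the jump is swept downstream.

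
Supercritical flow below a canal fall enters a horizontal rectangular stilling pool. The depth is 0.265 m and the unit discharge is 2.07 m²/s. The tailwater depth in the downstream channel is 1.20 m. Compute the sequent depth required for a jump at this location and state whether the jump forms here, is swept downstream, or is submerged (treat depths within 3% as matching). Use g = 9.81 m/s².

y₂ = 1.69 m; the jump is swept downstream

V₁ = q/y₁ = 2.07/0.265 = 7.81 m/s. Fr₁ = V₁/√(g·y₁) = 7.81/√(9.81×0.265) = 4.84.
From the momentum equation for a rectangular channel, y₂/y₁ = ½[√(1 + 8Fr₁²) − 1] = ½[√188.8 − 1] = 6.37.
y₂ = 6.37 × 0.265 = 1.69 m.
Tailwater y_tw = 1.20 m: y_tw < y₂, so the jump is swept downstream.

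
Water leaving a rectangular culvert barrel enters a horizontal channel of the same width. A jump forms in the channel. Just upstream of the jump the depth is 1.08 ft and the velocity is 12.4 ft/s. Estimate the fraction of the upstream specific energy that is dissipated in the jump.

ΔE/E₁ = 0.108 (10.8%)

Fr₁ = V₁/√(g·y₁) = 12.4/√(32.2×1.08) = 2.10.
From the momentum equation for a rectangular channel, y₂/y₁ = ½[√(1 + 8Fr₁²) − 1] = ½[√36.37 − 1] = 2.52.
y₂ = 2.52 × 1.08 = 2.72 ft.
E₁ = y₁ + V₁²/2g = 3.47 ft. ΔE = (y₂ − y₁)³/(4y₁y₂) = 0.374 ft. ΔE/E₁ = 0.374/3.47 = 0.108.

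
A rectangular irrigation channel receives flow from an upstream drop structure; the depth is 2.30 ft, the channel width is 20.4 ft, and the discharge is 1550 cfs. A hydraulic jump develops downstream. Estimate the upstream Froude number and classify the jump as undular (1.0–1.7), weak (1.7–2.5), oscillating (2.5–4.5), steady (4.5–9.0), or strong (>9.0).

Fr₁ = 3.84; oscillating jump

q = Q/b = 1550/20.4 = 76.0 ft²/s; V₁ = q/y₁ = 33.0 ft/s. Fr₁ = V₁/√(g·y₁) = 3.84.
Fr₁ = 3.84 lies in the oscillating range.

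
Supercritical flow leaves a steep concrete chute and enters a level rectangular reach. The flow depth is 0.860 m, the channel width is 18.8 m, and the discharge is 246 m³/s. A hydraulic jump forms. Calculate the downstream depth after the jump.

q = Q/b = 246/18.8 = 13.1 m²/s; V₁ = q/y₁ = 15.2 m/s. Fr₁ = V₁/√(g·y₁) = 5.24.
By Bélanger, y₂/y₁ = ½[√(1 + 8Fr₁²) − 1] = ½[√220.5 − 1] = 6.93.
y₂ = 6.93 × 0.860 = 5.96 m.

y₂ = 5.96 m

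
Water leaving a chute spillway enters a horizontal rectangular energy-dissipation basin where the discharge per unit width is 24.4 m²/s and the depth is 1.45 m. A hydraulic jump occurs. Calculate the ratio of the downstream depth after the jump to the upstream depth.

y₂/y₁ = 5.83

V₁ = q/y₁ = 24.4/1.45 = 16.8 m/s. Fr₁ = V₁/√(g·y₁) = 16.8/√(9.81×1.45) = 4.46.
Bélanger equation: y₂/y₁ = ½[√(1 + 8Fr₁²) − 1] = ½[√160.3 − 1] = 5.83.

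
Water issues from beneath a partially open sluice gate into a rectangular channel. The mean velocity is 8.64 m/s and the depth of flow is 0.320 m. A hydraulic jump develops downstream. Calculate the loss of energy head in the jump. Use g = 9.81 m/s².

Fr₁ = V₁/√(g·y₁) = 8.64/√(9.81×0.320) = 4.88.
Sequent-depth ratio: y₂/y₁ = ½[√(1 + 8Fr₁²) − 1] = ½[√191.2 − 1] = 6.41.
y₂ = 6.41 × 0.320 = 2.05 m.
q = V₁·y₁ = 8.64 × 0.320 = 2.76 m²/s. V₂ = q/y₂ = 2.76/2.05 = 1.35 m/s. E₁ = y₁ + V₁²/2g = 4.12 m; E₂ = y₂ + V₂²/2g = 2.15 m. ΔE = E₁ − E₂ = 1.98 m.

ΔE = 1.98 m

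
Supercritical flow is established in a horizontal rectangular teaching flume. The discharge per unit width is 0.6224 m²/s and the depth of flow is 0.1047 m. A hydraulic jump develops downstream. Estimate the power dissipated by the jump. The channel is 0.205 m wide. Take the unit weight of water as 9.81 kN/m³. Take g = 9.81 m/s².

V₁ = q/y₁ = 0.6224/0.1047 = 5.945 m/s. Fr₁ = V₁/√(g·y₁) = 5.945/√(9.81×0.1047) = 5.866.
By Bélanger, y₂/y₁ = ½[√(1 + 8Fr₁²) − 1] = ½[√276.25 − 1] = 7.810.
y₂ = 7.810 × 0.1047 = 0.8177 m.
Head loss: ΔE = (y₂ − y₁)³/(4y₁y₂) = (0.8177 − 0.1047)³/(4×0.1047×0.8177) = 0.3625/0.3425 = 1.059 m.
Q = q·b = 0.6224 × 0.205 = 0.1276 m³/s. P = γ·Q·ΔE = 9.81 × 0.1276 × 1.059 = 1.325 kW.

P = 1.325 kW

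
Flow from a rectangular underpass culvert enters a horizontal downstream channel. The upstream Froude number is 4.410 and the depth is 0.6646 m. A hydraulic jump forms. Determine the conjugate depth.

y₂ = 3.826 m

Fr₁ = 4.410 (given).
Bélanger equation: y₂/y₁ = ½[√(1 + 8Fr₁²) − 1] = ½[√156.58 − 1] = 5.757.
y₂ = 5.757 × 0.6646 = 3.826 m.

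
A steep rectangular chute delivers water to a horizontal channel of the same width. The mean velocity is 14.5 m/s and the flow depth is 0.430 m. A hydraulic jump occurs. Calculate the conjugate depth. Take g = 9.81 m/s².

Fr₁ = V₁/√(g·y₁) = 14.5/√(9.81×0.430) = 7.06.
From the momentum equation for a rectangular channel, y₂/y₁ = ½[√(1 + 8Fr₁²) − 1] = ½[√399.7 − 1] = 9.50.
y₂ = 9.50 × 0.430 = 4.08 m.

y₂ = 4.08 m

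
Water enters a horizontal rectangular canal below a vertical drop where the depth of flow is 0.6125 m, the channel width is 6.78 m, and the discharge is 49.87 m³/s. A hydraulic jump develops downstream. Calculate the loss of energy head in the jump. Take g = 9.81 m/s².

q = Q/b = 49.87/6.78 = 7.355 m²/s; V₁ = q/y₁ = 12.01 m/s. Fr₁ = V₁/√(g·y₁) = 4.899.
Bélanger equation: y₂/y₁ = ½[√(1 + 8Fr₁²) − 1] = ½[√193.01 − 1] = 6.446.
y₂ = 6.446 × 0.6125 = 3.948 m.
Head loss: ΔE = (y₂ − y₁)³/(4y₁y₂) = (3.948 − 0.6125)³/(4×0.6125×3.948) = 37.12/9.674 = 3.838 m.

ΔE = 3.838 m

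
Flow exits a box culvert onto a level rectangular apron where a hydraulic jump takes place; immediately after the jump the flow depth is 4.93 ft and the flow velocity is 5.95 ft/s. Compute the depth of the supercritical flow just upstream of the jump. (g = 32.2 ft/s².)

Fr₂ = V₂/√(g·y₂) = 5.95/√(32.2×4.93) = 0.472.
From the momentum equation (using Fr₂), y₁/y₂ = ½[√(1 + 8Fr₂²) − 1] = ½[√2.784 − 1] = 0.334.
y₁ = 0.334 × 4.93 = 1.65 ft.

y₁ = 1.65 ft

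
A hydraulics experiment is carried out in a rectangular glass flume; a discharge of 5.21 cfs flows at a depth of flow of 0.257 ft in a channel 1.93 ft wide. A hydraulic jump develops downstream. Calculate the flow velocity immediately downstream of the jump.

q = Q/b = 5.21/1.93 = 2.70 ft²/s; V₁ = q/y₁ = 10.5 ft/s. Fr₁ = V₁/√(g·y₁) = 3.65.
By Bélanger, y₂/y₁ = ½[√(1 + 8Fr₁²) − 1] = ½[√107.7 − 1] = 4.69.
y₂ = 4.69 × 0.257 = 1.20 ft.
V₂ = q/y₂ = 2.70/1.20 = 2.24 ft/s.

V₂ = 2.24 ft/s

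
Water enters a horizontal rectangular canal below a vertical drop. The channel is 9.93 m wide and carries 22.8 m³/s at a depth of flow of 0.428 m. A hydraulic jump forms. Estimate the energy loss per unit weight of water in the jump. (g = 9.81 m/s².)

q = Q/b = 22.8/9.93 = 2.30 m²/s; V₁ = q/y₁ = 5.36 m/s. Fr₁ = V₁/√(g·y₁) = 2.62.
Conjugate-depth relation: y₂/y₁ = ½[√(1 + 8Fr₁²) − 1] = ½[√55.84 − 1] = 3.24.
y₂ = 3.24 × 0.428 = 1.39 m.
Head loss: ΔE = (y₂ − y₁)³/(4y₁y₂) = (1.39 − 0.428)³/(4×0.428×1.39) = 0.877/2.37 = 0.370 m.

ΔE = 0.370 m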